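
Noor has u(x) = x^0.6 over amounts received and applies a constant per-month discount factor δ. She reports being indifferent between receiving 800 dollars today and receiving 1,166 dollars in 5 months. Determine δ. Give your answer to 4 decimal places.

δ ≈ 0.9558

Equating discounted utilities: u(800) = δ^5·u(1166) ⇒ δ^5 = u(800)/u(1166).
With u(x) = x^0.6: δ^5 = 800^0.6/1166^0.6 = (800/1166)^0.6 = 0.79769.
Hence δ = (0.79769)^(1/5) = 0.955800.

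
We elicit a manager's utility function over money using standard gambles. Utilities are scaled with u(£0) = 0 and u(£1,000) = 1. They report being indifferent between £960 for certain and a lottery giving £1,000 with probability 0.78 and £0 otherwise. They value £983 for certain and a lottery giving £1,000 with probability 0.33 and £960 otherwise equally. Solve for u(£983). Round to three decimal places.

The first gamble pins u(£960): it must equal 0.78·1 + 0.22·0 = 0.78.
Chaining: u(£983) = 0.33·1.00 + 0.67·0.78 = 0.8526.

0.853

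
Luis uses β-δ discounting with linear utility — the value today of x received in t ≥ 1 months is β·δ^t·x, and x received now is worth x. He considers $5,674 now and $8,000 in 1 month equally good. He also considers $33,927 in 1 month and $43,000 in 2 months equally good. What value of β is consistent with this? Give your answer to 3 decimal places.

From the later pair, β·δ^1·33927 = β·δ^2·43000; dividing through, δ = 33927/43000 = 0.78900.
The first indifference: 5674 = β·δ·8000, so β = 5674/(δ·8000) = 5674/(0.78900·8000) ≈ 0.899.

β ≈ 0.899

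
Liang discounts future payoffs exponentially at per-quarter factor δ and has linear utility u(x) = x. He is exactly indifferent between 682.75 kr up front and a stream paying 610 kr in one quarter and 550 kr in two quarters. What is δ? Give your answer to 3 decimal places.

δ ≈ 0.690

Equating present values: 682.75 = 610δ + 550δ².
Rearranged: 550δ² + 610δ − 682.75 = 0.
The positive root is δ = [−610 + √(610² + 4·550·682.75)] / (2·550) = (−610 + 1368.996)/1100 ≈ 0.690.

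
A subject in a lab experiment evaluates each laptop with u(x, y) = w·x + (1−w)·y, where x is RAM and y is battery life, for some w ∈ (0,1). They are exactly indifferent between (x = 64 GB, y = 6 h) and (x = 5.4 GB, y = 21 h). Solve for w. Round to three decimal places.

w = 0.204

Indifference: w·64 + (1−w)·6 = w·5.4 + (1−w)·21.
Collecting terms: w·58.6 = (1−w)·15.
Hence w = 15/(58.6+15) = 15/73.6 = 0.204.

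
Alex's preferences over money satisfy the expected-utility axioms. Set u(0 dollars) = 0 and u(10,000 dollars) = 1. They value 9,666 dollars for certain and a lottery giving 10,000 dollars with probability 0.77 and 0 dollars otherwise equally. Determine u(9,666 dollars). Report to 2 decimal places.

By the standard-gamble method, u(9,666 dollars) is just the indifference probability on the best outcome: 0.77.

0.77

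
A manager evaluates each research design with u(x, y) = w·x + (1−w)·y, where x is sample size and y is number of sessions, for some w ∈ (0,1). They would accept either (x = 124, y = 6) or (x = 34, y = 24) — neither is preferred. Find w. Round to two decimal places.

w = 0.17

Indifference: w·124 + (1−w)·6 = w·34 + (1−w)·24.
w·(124−34) = (1−w)·(24−6), i.e. w·90 = (1−w)·18.
The marginal rate of substitution is 18/90, so w = 18/(90+18) = 0.17.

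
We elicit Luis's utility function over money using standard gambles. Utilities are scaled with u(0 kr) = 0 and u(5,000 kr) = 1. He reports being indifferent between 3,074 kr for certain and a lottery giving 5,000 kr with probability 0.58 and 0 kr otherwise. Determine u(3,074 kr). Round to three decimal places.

0.580

By the standard-gamble method, u(3,074 kr) is just the indifference probability on the best outcome: 0.58.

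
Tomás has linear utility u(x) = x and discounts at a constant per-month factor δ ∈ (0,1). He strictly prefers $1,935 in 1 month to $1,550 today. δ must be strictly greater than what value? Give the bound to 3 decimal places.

δ > 0.801

The preference means 1550 < δ·1935.
So δ > 1550/1935 = 0.80103.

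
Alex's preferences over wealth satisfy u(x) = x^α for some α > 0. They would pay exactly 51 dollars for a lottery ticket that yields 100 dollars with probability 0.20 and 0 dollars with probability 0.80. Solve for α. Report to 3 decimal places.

α ≈ 2.390

EU(lottery) = 0.20·100^α + 0.80·0 = 0.20·100^α.
Equating: 51^α = 0.20·100^α, i.e. 0.5100^α = 0.20.
Take logs: α = ln 0.20 / ln(51/100) ≈ 2.39021.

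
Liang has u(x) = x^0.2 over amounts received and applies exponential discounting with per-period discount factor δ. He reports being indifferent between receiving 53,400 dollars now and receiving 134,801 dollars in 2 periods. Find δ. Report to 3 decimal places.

δ ≈ 0.912

Equating discounted utilities: u(53400) = δ^2·u(134801) ⇒ δ^2 = u(53400)/u(134801).
With u(x) = x^0.2: δ^2 = 53400^0.2/134801^0.2 = (53400/134801)^0.2 = 0.83094.
Taking the square root: δ = 0.83094^(1/2) ≈ 0.912.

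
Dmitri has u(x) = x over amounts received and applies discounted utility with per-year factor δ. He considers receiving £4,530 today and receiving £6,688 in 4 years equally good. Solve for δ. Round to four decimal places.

Indifference means u(4530) = δ^4 · u(6688), so δ^4 = u(4530)/u(6688).
With u(x) = x: δ^4 = 4530/6688 = 0.67733.
Taking the 4th root: δ = 0.67733^(1/4) ≈ 0.9072.

δ ≈ 0.9072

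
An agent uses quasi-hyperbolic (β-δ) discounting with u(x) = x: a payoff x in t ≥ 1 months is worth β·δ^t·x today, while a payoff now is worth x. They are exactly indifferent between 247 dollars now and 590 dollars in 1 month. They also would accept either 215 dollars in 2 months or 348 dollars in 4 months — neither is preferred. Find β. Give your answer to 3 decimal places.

β ≈ 0.533

The second indifference involves only future payoffs, so β cancels: β·δ^2·215 = β·δ^4·348, giving δ^2 = 215/348 = 0.61782, so δ = 0.78601.
The first indifference: 247 = β·δ·590, so β = 247/(δ·590) = 247/(0.78601·590) ≈ 0.533.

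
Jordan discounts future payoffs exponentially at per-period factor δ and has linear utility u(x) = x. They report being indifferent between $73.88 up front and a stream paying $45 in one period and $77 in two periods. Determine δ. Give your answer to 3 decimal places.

The stream is worth 45δ + 77δ² today, so 45δ + 77δ² = 73.88.
That is, 77δ² + 45δ − 73.88 = 0, a quadratic in δ.
The positive root is δ = [−45 + √(45² + 4·77·73.88)] / (2·77) = (−45 + 157.417)/154 ≈ 0.730.

δ ≈ 0.730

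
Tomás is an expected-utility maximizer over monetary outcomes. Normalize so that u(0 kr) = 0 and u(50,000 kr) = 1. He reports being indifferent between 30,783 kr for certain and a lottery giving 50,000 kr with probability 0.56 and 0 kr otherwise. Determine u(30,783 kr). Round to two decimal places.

0.56

The indifference gives u(30,783 kr) = 0.56·u(50,000 kr) + 0.44·u(0 kr) = 0.56·1 + 0.44·0 = 0.56.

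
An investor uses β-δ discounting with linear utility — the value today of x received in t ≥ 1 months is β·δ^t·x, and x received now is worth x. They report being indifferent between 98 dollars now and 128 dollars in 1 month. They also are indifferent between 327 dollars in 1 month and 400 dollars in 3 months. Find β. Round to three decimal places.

β ≈ 0.847

The second indifference involves only future payoffs, so β cancels: β·δ^1·327 = β·δ^3·400, giving δ^2 = 327/400 = 0.81750, so δ = 0.90416.
Now use the now-vs-future pair: 98 = β·δ·128 gives β = 98/(0.90416·128) ≈ 0.847.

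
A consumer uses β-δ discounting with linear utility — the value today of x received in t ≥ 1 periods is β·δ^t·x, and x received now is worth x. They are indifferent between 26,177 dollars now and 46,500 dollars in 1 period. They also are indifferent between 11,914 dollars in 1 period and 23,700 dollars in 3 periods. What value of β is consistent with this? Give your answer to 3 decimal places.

β ≈ 0.794

From the later pair, β·δ^1·11914 = β·δ^3·23700; dividing through, δ^2 = 11914/23700 = 0.50270, so δ = 0.70901.
Substituting δ into 26177 = β·δ·46500: β = 26177/(32969.137) ≈ 0.794.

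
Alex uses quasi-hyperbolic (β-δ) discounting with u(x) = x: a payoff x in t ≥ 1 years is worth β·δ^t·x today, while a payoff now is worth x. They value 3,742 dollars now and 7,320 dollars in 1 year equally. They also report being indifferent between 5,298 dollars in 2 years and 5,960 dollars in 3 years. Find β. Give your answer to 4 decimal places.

The second indifference involves only future payoffs, so β cancels: β·δ^2·5298 = β·δ^3·5960, giving δ = 5298/5960 = 0.88893.
Substituting δ into 3742 = β·δ·7320: β = 3742/(6506.940) ≈ 0.5751.

β ≈ 0.5751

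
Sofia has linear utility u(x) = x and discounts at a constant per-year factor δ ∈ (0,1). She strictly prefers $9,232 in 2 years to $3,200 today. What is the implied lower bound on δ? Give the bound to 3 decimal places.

Comparing present values: 3200 < δ^2·9232.
Dividing by 9232: δ^2 > 0.34662. Both sides are positive, so the square root keeps the direction.
δ > (3200/9232)^(1/2) ≈ 0.589.

δ > 0.589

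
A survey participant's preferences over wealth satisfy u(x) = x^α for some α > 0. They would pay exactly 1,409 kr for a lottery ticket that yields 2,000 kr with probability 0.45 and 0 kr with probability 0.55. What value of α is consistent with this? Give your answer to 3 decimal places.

Since u(0) = 0, the lottery's EU is 0.45·2000^α.
Indifference: 1409^α = 0.45·2000^α, so (1409/2000)^α = 0.45.
Take logs: α = ln 0.45 / ln(1409/2000) ≈ 2.27971.

α ≈ 2.280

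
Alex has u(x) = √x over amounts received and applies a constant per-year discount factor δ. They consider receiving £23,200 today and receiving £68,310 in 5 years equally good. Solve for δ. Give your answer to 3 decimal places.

δ ≈ 0.898

The payoff in 5 years is discounted by δ^5, so u(23200) = δ^5·u(68310) and δ^5 = u(23200)/u(68310).
With u(x) = √x: δ^5 = √23200/√68310 = √(23200/68310) = 0.58278.
Hence δ = (0.58278)^(1/5) = 0.89764.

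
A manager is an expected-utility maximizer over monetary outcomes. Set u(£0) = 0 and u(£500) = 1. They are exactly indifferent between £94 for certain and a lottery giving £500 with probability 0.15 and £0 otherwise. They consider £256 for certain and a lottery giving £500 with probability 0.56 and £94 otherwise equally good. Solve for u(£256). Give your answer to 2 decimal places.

0.63

The first gamble pins u(£94): it must equal 0.15·1 + 0.85·0 = 0.15.
The second indifference gives u(£256) = 0.56·u(£500) + 0.44·u(£94) = 0.56·1.00 + 0.44·0.15 = 0.6260.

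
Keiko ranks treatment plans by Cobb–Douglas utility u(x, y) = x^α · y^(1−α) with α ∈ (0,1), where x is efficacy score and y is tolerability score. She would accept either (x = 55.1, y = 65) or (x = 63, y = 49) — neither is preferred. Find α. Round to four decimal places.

α ≈ 0.6783

Indifference: 55.1^α · 65^(1−α) = 63^α · 49^(1−α).
(55.1/63)^α = (49/65)^(1−α); take logs: α·ln(55.1/63) = (1−α)·ln(49/65), i.e. α·-0.1339850 = (1−α)·-0.2825670.
With A = -0.1339850 and B = -0.2825670: α·A = (1−α)·B, so α = B/(A+B) = -0.2825670/-0.4165520 ≈ 0.6783.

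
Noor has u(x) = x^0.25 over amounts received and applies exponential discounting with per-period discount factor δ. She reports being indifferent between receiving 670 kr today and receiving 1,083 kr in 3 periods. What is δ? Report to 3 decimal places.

δ ≈ 0.961

The payoff in 3 periods is discounted by δ^3, so u(670) = δ^3·u(1083) and δ^3 = u(670)/u(1083).
Since u(x) = x^0.25, δ^3 = (670/1083)^0.25 = 0.61865^0.25 = 0.88687.
Taking the cube root: δ = 0.88687^(1/3) ≈ 0.961.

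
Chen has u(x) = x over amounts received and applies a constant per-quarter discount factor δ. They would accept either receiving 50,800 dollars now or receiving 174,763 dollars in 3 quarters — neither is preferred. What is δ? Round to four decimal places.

δ ≈ 0.6624

Equating discounted utilities: u(50800) = δ^3·u(174763) ⇒ δ^3 = u(50800)/u(174763).
With u(x) = x: δ^3 = 50800/174763 = 0.29068.
Hence δ = (0.29068)^(1/3) = 0.662427.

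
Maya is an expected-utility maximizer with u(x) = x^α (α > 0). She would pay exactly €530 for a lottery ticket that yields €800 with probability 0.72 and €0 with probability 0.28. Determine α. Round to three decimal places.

Since u(0) = 0, the lottery's EU is 0.72·800^α.
Setting u(530) equal to that: 530^α = 0.72·800^α ⇒ (530/800)^α = 0.72.
Taking logs: α·ln(530/800) = ln(0.72), so α = -0.328504 / -0.411735 ≈ 0.798.

α ≈ 0.798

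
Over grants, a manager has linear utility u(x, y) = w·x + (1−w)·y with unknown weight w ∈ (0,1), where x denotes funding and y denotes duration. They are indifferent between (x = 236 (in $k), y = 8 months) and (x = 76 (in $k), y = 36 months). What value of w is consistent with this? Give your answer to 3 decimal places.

w = 0.149

u(236,8) = u(76,36) means w·236 + (1−w)·8 = w·76 + (1−w)·36.
Rearranging, 160·w − 28·(1−w) = 0.
Hence w = 28/(160+28) = 28/188 = 0.149.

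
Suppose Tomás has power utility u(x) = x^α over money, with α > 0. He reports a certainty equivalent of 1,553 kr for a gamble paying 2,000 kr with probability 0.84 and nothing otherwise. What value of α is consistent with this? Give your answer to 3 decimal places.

EU(lottery) = 0.84·2000^α + 0.16·0 = 0.84·2000^α.
Setting u(1553) equal to that: 1553^α = 0.84·2000^α ⇒ (1553/2000)^α = 0.84.
α = ln(0.84) / ln(1553/2000) = -0.174353/-0.252959 ≈ 0.689.

α ≈ 0.689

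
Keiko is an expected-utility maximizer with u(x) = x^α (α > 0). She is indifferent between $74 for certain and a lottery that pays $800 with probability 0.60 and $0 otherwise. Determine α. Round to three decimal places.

α ≈ 0.215

Since u(0) = 0, the lottery's EU is 0.60·800^α.
Setting u(74) equal to that: 74^α = 0.60·800^α ⇒ (74/800)^α = 0.60.
Take logs: α = ln 0.60 / ln(74/800) ≈ 0.21458.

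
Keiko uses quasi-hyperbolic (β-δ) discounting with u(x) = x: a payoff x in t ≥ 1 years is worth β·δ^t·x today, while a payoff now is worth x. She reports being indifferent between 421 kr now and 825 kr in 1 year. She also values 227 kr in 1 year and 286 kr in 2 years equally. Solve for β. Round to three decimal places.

The second indifference involves only future payoffs, so β cancels: β·δ^1·227 = β·δ^2·286, giving δ = 227/286 = 0.79371.
Substituting δ into 421 = β·δ·825: β = 421/(654.808) ≈ 0.643.

β ≈ 0.643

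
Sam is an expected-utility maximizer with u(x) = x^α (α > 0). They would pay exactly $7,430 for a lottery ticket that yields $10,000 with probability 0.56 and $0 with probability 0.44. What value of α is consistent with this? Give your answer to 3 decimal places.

Since u(0) = 0, the lottery's EU is 0.56·10000^α.
Equating: 7430^α = 0.56·10000^α, i.e. 0.7430^α = 0.56.
α = ln(0.56) / ln(7430/10000) = -0.579818/-0.297059 ≈ 1.952.

α ≈ 1.952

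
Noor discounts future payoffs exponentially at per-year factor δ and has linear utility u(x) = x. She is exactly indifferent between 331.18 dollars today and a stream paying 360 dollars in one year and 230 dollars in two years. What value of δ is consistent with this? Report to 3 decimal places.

Equating present values: 331.18 = 360δ + 230δ².
That is, 230δ² + 360δ − 331.18 = 0, a quadratic in δ.
By the quadratic formula (taking the positive root), δ = (−360 + √434285.60) / 460 ≈ 0.650.

δ ≈ 0.650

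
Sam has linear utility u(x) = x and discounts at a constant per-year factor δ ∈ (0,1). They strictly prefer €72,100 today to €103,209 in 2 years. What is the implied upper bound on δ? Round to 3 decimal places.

Comparing present values: 72100 > δ^2·103209.
Hence δ^2 < 72100/103209 = 0.69858, and x ↦ x^(1/2) is increasing on (0,∞).
δ < 0.69858^(1/2) = 0.836.

δ < 0.836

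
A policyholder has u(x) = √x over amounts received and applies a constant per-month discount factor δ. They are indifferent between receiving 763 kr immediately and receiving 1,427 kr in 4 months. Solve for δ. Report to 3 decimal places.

Indifference means u(763) = δ^4 · u(1427), so δ^4 = u(763)/u(1427).
With u(x) = √x: δ^4 = √763/√1427 = √(763/1427) = 0.73122.
So δ = 0.73122^(1/4) ≈ 0.925.

δ ≈ 0.925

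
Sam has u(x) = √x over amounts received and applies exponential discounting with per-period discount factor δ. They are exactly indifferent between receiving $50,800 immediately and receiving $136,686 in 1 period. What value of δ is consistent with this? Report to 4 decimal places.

The payoff in 1 period is discounted by δ, so u(50800) = δ·u(136686) and δ = u(50800)/u(136686).
Since u(x) = √x, δ = √(50800/136686) = 0.60963.

δ ≈ 0.6096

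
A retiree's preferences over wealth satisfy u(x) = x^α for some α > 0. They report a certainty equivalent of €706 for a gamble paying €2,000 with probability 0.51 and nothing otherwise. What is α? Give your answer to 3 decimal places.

The lottery's expected utility is 0.51·u(2000) + 0.49·u(0) = 0.51·2000^α (since u(0) = 0 for α > 0).
Equating: 706^α = 0.51·2000^α, i.e. 0.3530^α = 0.51.
α = ln(0.51) / ln(706/2000) = -0.673345/-1.041287 ≈ 0.647.

α ≈ 0.647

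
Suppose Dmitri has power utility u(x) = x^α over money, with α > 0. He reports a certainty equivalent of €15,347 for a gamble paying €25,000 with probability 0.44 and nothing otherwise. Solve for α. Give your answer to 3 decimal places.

EU(lottery) = 0.44·25000^α + 0.56·0 = 0.44·25000^α.
Indifference: 15347^α = 0.44·25000^α, so (15347/25000)^α = 0.44.
Take logs: α = ln 0.44 / ln(15347/25000) ≈ 1.68249.

α ≈ 1.682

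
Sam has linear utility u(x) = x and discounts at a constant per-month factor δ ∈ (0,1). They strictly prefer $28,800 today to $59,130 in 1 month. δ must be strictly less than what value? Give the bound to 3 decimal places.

δ < 0.487

The preference means 28800 > δ·59130.
So δ < 28800/59130 = 0.48706.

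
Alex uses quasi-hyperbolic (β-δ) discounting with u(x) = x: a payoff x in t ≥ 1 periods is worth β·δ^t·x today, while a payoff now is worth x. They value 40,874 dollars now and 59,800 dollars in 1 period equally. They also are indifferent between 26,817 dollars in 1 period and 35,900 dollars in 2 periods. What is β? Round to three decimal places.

From the later pair, β·δ^1·26817 = β·δ^2·35900; dividing through, δ = 26817/35900 = 0.74699.
Substituting δ into 40874 = β·δ·59800: β = 40874/(44670.100) ≈ 0.915.

β ≈ 0.915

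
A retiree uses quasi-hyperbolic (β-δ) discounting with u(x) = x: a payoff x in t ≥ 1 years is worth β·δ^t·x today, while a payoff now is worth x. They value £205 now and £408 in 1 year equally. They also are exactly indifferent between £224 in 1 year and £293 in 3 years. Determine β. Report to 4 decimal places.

β ≈ 0.5747

From the later pair, β·δ^1·224 = β·δ^3·293; dividing through, δ^2 = 224/293 = 0.76451, so δ = 0.87436.
Substituting δ into 205 = β·δ·408: β = 205/(356.739) ≈ 0.5747.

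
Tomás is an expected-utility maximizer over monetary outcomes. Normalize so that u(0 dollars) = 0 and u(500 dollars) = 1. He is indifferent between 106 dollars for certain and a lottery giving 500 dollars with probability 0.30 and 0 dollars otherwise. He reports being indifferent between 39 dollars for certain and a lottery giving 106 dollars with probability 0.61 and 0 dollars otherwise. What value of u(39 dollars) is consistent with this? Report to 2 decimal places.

0.18

The first gamble pins u(106 dollars): it must equal 0.30·1 + 0.70·0 = 0.30.
Then u(39 dollars) = 0.61·u(106 dollars) + 0.39·u(0 dollars) = 0.61·0.30 + 0.39·0.00 = 0.1830.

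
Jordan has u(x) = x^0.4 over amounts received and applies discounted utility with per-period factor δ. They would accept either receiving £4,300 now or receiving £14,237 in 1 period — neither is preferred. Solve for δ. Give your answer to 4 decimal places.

δ ≈ 0.6195

Indifference means u(4300) = δ · u(14237), so δ = u(4300)/u(14237).
Since u(x) = x^0.4, δ = (4300/14237)^0.4 = 0.30203^0.4 = 0.61947.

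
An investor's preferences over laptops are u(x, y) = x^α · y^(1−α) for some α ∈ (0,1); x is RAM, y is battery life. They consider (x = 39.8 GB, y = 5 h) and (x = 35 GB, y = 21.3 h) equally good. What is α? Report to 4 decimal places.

Set the two utilities equal: 39.8^α·5^(1−α) = 35^α·21.3^(1−α).
(39.8/35)^α = (21.3/5)^(1−α); take logs: α·ln(39.8/35) = (1−α)·ln(21.3/5), i.e. α·0.1285189 = (1−α)·1.4492692.
With A = 0.1285189 and B = 1.4492692: α·A = (1−α)·B, so α = B/(A+B) = 1.4492692/1.5777881 ≈ 0.9185.

α ≈ 0.9185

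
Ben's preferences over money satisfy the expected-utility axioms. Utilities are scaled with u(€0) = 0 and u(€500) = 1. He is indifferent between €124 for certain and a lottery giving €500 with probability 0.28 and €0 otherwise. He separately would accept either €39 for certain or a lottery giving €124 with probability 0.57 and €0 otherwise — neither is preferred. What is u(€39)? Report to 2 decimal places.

From the first indifference, u(€124) = 0.28·u(€500) + 0.72·u(€0) = 0.28·1 + 0.72·0 = 0.28.
The second indifference gives u(€39) = 0.57·u(€124) + 0.43·u(€0) = 0.57·0.28 + 0.43·0.00 = 0.1596.

0.16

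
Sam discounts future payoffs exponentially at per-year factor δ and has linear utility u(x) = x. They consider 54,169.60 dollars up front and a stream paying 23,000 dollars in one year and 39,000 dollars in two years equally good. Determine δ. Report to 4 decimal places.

Present value of the stream is 23000·δ + 39000·δ². Indifference gives 23000δ + 39000δ² = 54169.60.
Rearranged: 39000δ² + 23000δ − 54169.60 = 0.
The positive root is δ = [−23000 + √(23000² + 4·39000·54169.60)] / (2·39000) = (−23000 + 94760.000)/78000 ≈ 0.9200.

δ ≈ 0.9200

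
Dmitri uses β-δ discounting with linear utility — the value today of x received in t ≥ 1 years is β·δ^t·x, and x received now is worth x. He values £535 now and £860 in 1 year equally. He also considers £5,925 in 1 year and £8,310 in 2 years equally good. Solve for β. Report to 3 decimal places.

β ≈ 0.873

The second indifference involves only future payoffs, so β cancels: β·δ^1·5925 = β·δ^2·8310, giving δ = 5925/8310 = 0.71300.
Now use the now-vs-future pair: 535 = β·δ·860 gives β = 535/(0.71300·860) ≈ 0.873.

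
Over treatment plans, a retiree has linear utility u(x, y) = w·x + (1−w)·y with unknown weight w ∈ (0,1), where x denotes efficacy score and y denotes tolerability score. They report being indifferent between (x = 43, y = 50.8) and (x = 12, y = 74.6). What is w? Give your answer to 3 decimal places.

u(43,50.8) = u(12,74.6) means w·43 + (1−w)·50.8 = w·12 + (1−w)·74.6.
w·(43−12) = (1−w)·(74.6−50.8), i.e. w·31 = (1−w)·23.8.
Hence w = 23.8/(31+23.8) = 23.8/54.8 = 0.434.

w = 0.434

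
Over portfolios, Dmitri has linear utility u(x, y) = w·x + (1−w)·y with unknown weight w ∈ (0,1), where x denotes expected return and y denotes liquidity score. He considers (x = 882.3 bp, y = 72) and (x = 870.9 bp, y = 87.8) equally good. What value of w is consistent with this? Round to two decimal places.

Equating utilities: w·882.3 + (1−w)·72 = w·870.9 + (1−w)·87.8.
Collecting terms: w·11.4 = (1−w)·15.8.
So w/(1−w) = 15.8/11.4 = 1.3860, giving w = 15.8/(11.4+15.8) = 0.58.

w = 0.58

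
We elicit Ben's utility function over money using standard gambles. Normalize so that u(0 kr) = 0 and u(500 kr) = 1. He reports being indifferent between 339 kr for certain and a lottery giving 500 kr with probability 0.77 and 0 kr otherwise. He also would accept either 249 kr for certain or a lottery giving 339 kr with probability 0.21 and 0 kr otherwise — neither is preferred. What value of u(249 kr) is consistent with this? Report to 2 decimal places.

0.16

From the first indifference, u(339 kr) = 0.77·u(500 kr) + 0.23·u(0 kr) = 0.77·1 + 0.23·0 = 0.77.
Then u(249 kr) = 0.21·u(339 kr) + 0.79·u(0 kr) = 0.21·0.77 + 0.79·0.00 = 0.1617.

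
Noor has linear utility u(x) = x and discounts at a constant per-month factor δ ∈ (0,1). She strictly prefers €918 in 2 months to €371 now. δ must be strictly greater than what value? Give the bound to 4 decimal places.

δ > 0.6357

The preference means 371 < δ^2·918.
Hence δ^2 > 371/918 = 0.40414, and x ↦ x^(1/2) is increasing on (0,∞).
δ > 0.40414^(1/2) = 0.6357.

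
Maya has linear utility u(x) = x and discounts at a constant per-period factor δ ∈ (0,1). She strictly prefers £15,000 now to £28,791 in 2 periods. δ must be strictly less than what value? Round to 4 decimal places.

δ < 0.7218

The preference means 15000 > δ^2·28791.
Dividing by 28791: δ^2 < 0.52100. Both sides are positive, so the square root keeps the direction.
δ < 0.52100^(1/2) = 0.7218.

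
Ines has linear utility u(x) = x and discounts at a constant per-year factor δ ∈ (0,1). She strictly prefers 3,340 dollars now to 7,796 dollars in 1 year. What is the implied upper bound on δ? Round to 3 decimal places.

δ < 0.428

The preference means 3340 > δ·7796.
Dividing through by 7796 gives δ < 0.42842.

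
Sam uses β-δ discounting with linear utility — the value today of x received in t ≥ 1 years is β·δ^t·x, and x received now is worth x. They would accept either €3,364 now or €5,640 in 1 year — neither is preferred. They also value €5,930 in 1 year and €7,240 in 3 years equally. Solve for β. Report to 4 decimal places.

β ≈ 0.6591

From the later pair, β·δ^1·5930 = β·δ^3·7240; dividing through, δ^2 = 5930/7240 = 0.81906, so δ = 0.90502.
Now use the now-vs-future pair: 3364 = β·δ·5640 gives β = 3364/(0.90502·5640) ≈ 0.6591.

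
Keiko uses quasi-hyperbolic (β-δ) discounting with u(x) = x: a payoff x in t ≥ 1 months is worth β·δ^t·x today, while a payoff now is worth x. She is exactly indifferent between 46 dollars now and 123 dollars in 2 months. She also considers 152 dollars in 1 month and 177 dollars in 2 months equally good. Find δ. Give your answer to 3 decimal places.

Both payoffs in the second observation are in the future, so β drops out: δ^1·152 = δ^2·177 ⇒ δ = 152/177 = 0.85876.

δ ≈ 0.859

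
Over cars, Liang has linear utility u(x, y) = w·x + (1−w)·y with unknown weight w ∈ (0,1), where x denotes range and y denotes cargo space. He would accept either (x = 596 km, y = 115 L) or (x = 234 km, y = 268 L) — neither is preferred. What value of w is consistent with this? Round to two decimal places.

Equating utilities: w·596 + (1−w)·115 = w·234 + (1−w)·268.
Collecting terms: w·362 = (1−w)·153.
So w/(1−w) = 153/362 = 0.4227, giving w = 153/(362+153) = 0.30.

w = 0.30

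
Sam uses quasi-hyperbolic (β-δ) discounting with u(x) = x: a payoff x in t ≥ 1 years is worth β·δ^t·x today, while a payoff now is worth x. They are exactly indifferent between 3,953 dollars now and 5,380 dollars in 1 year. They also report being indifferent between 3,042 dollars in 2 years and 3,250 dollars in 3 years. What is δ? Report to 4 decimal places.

δ ≈ 0.9360

From the later pair, β·δ^2·3042 = β·δ^3·3250; dividing through, δ = 3042/3250 = 0.93600.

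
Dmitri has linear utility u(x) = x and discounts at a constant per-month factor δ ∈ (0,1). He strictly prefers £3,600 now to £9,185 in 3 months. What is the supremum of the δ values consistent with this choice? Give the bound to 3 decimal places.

δ < 0.732

The preference means 3600 > δ^3·9185.
Hence δ^3 < 3600/9185 = 0.39194, and x ↦ x^(1/3) is increasing on (0,∞).
δ < 0.39194^(1/3) = 0.732.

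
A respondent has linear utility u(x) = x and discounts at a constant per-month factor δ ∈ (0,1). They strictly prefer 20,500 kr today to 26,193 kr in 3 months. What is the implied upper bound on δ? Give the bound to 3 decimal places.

The preference means 20500 > δ^3·26193.
So δ^3 < 20500/26193 = 0.78265; taking the cube root of both positive sides preserves the inequality.
δ < (20500/26193)^(1/3) ≈ 0.922.

δ < 0.922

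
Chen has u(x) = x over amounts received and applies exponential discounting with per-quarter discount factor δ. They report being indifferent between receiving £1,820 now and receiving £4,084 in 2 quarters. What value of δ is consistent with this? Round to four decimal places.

Equating discounted utilities: u(1820) = δ^2·u(4084) ⇒ δ^2 = u(1820)/u(4084).
With u(x) = x: δ^2 = 1820/4084 = 0.44564.
Taking the square root: δ = 0.44564^(1/2) ≈ 0.6676.

δ ≈ 0.6676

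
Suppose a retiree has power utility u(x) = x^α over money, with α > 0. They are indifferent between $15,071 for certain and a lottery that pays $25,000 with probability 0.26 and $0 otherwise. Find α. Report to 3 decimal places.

Since u(0) = 0, the lottery's EU is 0.26·25000^α.
Indifference: 15071^α = 0.26·25000^α, so (15071/25000)^α = 0.26.
α = ln(0.26) / ln(15071/25000) = -1.347074/-0.506103 ≈ 2.662.

α ≈ 2.662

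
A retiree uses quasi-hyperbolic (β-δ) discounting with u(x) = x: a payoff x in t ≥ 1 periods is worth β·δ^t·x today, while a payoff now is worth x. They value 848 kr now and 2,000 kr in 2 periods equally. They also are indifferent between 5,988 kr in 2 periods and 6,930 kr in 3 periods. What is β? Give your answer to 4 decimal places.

β ≈ 0.5679

Both payoffs in the second observation are in the future, so β drops out: δ^2·5988 = δ^3·6930 ⇒ δ = 5988/6930 = 0.86407.
Substituting δ into 848 = β·δ^2·2000: β = 848/(1493.231) ≈ 0.5679.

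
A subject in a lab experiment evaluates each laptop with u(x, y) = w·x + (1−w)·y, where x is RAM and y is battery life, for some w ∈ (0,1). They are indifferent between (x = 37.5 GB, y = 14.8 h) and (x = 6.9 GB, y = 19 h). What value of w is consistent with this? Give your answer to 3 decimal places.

Equating utilities: w·37.5 + (1−w)·14.8 = w·6.9 + (1−w)·19.
w·(37.5−6.9) = (1−w)·(19−14.8), i.e. w·30.6 = (1−w)·4.2.
Hence w = 4.2/(30.6+4.2) = 4.2/34.8 = 0.121.

w = 0.121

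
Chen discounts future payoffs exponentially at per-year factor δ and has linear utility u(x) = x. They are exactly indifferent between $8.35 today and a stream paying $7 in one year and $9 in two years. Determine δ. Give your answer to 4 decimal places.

δ ≈ 0.6499

The stream is worth 7δ + 9δ² today, so 7δ + 9δ² = 8.35.
That is, 9δ² + 7δ − 8.35 = 0, a quadratic in δ.
δ = (−7 + √(7² + 4·9·8.35)) / (2·9) = (−7 + √349.60) / 18 ≈ 0.6499.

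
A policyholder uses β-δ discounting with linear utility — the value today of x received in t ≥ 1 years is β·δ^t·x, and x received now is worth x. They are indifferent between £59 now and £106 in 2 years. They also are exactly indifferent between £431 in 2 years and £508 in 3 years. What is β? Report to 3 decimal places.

The second indifference involves only future payoffs, so β cancels: β·δ^2·431 = β·δ^3·508, giving δ = 431/508 = 0.84843.
Substituting δ into 59 = β·δ^2·106: β = 59/(76.301) ≈ 0.773.

β ≈ 0.773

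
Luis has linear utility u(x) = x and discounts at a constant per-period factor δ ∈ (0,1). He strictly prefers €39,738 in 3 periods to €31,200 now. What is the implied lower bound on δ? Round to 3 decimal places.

Under u(x) = x this choice says 31200 < δ^3·39738.
So δ^3 > 31200/39738 = 0.78514; taking the cube root of both positive sides preserves the inequality.
δ > (31200/39738)^(1/3) ≈ 0.923.

δ > 0.923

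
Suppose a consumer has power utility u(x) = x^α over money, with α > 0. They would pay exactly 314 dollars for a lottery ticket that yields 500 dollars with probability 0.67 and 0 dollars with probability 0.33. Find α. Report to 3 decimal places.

α ≈ 0.861

The lottery's expected utility is 0.67·u(500) + 0.33·u(0) = 0.67·500^α (since u(0) = 0 for α > 0).
Equating: 314^α = 0.67·500^α, i.e. 0.6280^α = 0.67.
Take logs: α = ln 0.67 / ln(314/500) ≈ 0.86084.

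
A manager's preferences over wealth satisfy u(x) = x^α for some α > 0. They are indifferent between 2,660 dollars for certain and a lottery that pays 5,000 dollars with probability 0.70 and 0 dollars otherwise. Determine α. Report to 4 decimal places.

EU(lottery) = 0.70·5000^α + 0.30·0 = 0.70·5000^α.
Equating: 2660^α = 0.70·5000^α, i.e. 0.5320^α = 0.70.
Take logs: α = ln 0.70 / ln(2660/5000) ≈ 0.565153.

α ≈ 0.5652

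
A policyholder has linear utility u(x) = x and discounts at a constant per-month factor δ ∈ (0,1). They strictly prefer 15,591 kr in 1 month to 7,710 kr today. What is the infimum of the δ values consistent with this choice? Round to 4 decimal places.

δ > 0.4945

The preference means 7710 < δ·15591.
So δ > 7710/15591 = 0.49452.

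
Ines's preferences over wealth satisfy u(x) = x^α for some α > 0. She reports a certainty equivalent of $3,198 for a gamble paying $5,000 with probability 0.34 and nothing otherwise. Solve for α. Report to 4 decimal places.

α ≈ 2.4139

EU(lottery) = 0.34·5000^α + 0.66·0 = 0.34·5000^α.
Indifference: 3198^α = 0.34·5000^α, so (3198/5000)^α = 0.34.
Take logs: α = ln 0.34 / ln(3198/5000) ≈ 2.413918.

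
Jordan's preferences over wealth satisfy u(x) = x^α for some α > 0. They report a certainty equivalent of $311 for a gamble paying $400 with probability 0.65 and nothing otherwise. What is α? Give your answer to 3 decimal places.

Since u(0) = 0, the lottery's EU is 0.65·400^α.
Setting u(311) equal to that: 311^α = 0.65·400^α ⇒ (311/400)^α = 0.65.
Take logs: α = ln 0.65 / ln(311/400) ≈ 1.71169.

α ≈ 1.712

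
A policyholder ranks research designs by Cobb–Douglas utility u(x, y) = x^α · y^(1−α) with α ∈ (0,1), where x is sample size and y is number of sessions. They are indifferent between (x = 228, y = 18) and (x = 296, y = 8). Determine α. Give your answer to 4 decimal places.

α ≈ 0.7565

Set the two utilities equal: 228^α·18^(1−α) = 296^α·8^(1−α).
Rearrange to (228/296)^α = (8/18)^(1−α) and take logs: α·-0.2610138 = (1−α)·-0.8109302.
With A = -0.2610138 and B = -0.8109302: α·A = (1−α)·B, so α = B/(A+B) = -0.8109302/-1.0719440 ≈ 0.7565.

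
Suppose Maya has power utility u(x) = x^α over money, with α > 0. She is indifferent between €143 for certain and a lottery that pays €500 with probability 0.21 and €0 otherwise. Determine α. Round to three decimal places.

α ≈ 1.247

EU(lottery) = 0.21·500^α + 0.79·0 = 0.21·500^α.
Equating: 143^α = 0.21·500^α, i.e. 0.2860^α = 0.21.
α = ln(0.21) / ln(143/500) = -1.560648/-1.251763 ≈ 1.247.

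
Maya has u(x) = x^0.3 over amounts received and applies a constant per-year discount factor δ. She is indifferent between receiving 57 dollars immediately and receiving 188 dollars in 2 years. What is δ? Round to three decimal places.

Equating discounted utilities: u(57) = δ^2·u(188) ⇒ δ^2 = u(57)/u(188).
With u(x) = x^0.3: δ^2 = 57^0.3/188^0.3 = (57/188)^0.3 = 0.69906.
So δ = 0.69906^(1/2) ≈ 0.836.

δ ≈ 0.836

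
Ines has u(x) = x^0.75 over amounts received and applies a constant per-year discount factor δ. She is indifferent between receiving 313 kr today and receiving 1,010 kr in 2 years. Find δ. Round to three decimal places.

δ ≈ 0.644

Equating discounted utilities: u(313) = δ^2·u(1010) ⇒ δ^2 = u(313)/u(1010).
Since u(x) = x^0.75, δ^2 = (313/1010)^0.75 = 0.30990^0.75 = 0.41535.
So δ = 0.41535^(1/2) ≈ 0.644.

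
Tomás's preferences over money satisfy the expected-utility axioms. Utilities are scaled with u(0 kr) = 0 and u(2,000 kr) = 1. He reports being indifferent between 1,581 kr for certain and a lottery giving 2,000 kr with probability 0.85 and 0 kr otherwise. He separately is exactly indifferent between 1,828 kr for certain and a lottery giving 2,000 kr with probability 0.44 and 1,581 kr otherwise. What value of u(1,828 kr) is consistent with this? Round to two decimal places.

The first gamble pins u(1,581 kr): it must equal 0.85·1 + 0.15·0 = 0.85.
Chaining: u(1,828 kr) = 0.44·1.00 + 0.56·0.85 = 0.9160.

0.92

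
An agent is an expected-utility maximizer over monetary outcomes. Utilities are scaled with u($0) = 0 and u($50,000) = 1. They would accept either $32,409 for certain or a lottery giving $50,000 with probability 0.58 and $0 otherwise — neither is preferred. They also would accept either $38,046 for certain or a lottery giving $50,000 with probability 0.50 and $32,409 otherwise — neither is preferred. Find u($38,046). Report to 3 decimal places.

The first gamble pins u($32,409): it must equal 0.58·1 + 0.42·0 = 0.58.
Chaining: u($38,046) = 0.50·1.00 + 0.50·0.58 = 0.7900.

0.790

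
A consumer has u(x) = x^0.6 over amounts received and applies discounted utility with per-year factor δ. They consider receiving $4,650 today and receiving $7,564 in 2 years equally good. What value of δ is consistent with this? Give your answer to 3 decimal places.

Equating discounted utilities: u(4650) = δ^2·u(7564) ⇒ δ^2 = u(4650)/u(7564).
Since u(x) = x^0.6, δ^2 = (4650/7564)^0.6 = 0.61475^0.6 = 0.74683.
Taking the square root: δ = 0.74683^(1/2) ≈ 0.864.

δ ≈ 0.864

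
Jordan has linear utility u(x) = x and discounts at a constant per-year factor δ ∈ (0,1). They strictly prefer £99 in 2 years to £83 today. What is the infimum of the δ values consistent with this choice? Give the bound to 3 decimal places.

δ > 0.916

The preference means 83 < δ^2·99.
Dividing by 99: δ^2 > 0.83838. Both sides are positive, so the square root keeps the direction.
δ > 0.83838^(1/2) = 0.916.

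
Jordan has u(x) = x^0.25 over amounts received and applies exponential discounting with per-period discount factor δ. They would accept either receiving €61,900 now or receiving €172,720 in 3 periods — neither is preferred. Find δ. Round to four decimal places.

Indifference means u(61900) = δ^3 · u(172720), so δ^3 = u(61900)/u(172720).
With u(x) = x^0.25: δ^3 = 61900^0.25/172720^0.25 = (61900/172720)^0.25 = 0.77373.
So δ = 0.77373^(1/3) ≈ 0.9180.

δ ≈ 0.9180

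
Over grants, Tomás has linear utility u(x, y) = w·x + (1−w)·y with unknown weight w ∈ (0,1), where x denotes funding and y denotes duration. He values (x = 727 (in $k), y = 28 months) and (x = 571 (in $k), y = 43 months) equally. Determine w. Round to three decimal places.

Indifference: w·727 + (1−w)·28 = w·571 + (1−w)·43.
w·(727−571) = (1−w)·(43−28), i.e. w·156 = (1−w)·15.
The marginal rate of substitution is 15/156, so w = 15/(156+15) = 0.088.

w = 0.088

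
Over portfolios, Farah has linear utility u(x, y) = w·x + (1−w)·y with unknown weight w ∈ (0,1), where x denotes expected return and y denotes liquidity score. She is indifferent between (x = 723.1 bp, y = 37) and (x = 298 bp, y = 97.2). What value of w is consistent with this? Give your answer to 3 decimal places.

u(723.1,37) = u(298,97.2) means w·723.1 + (1−w)·37 = w·298 + (1−w)·97.2.
Rearranging, 425.1·w − 60.2·(1−w) = 0.
So w/(1−w) = 60.2/425.1 = 0.1416, giving w = 60.2/(425.1+60.2) = 0.124.

w = 0.124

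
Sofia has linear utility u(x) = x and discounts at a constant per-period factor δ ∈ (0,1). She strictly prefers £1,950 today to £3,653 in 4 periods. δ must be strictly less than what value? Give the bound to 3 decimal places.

δ < 0.855

Under u(x) = x this choice says 1950 > δ^4·3653.
Hence δ^4 < 1950/3653 = 0.53381, and x ↦ x^(1/4) is increasing on (0,∞).
δ < (1950/3653)^(1/4) ≈ 0.855.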